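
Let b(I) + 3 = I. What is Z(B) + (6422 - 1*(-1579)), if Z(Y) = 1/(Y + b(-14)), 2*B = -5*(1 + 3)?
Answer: 216026/27 ≈ 8001.0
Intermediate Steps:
b(I) = -3 + I
B = -10 (B = (-5*(1 + 3))/2 = (-5*4)/2 = (½)*(-20) = -10)
Z(Y) = 1/(-17 + Y) (Z(Y) = 1/(Y + (-3 - 14)) = 1/(Y - 17) = 1/(-17 + Y))
Z(B) + (6422 - 1*(-1579)) = 1/(-17 - 10) + (6422 - 1*(-1579)) = 1/(-27) + (6422 + 1579) = -1/27 + 8001 = 216026/27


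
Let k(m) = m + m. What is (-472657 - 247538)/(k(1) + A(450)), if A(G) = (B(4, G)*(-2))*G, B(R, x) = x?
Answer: 720195/404998 ≈ 1.7783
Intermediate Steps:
k(m) = 2*m
A(G) = -2*G² (A(G) = (G*(-2))*G = (-2*G)*G = -2*G²)
(-472657 - 247538)/(k(1) + A(450)) = (-472657 - 247538)/(2*1 - 2*450²) = -720195/(2 - 2*202500) = -720195/(2 - 405000) = -720195/(-404998) = -720195*(-1/404998) = 720195/404998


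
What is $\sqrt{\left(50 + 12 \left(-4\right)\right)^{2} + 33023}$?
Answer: $\sqrt{33027} \approx 181.73$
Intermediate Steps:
$\sqrt{\left(50 + 12 \left(-4\right)\right)^{2} + 33023} = \sqrt{\left(50 - 48\right)^{2} + 33023} = \sqrt{2^{2} + 33023} = \sqrt{4 + 33023} = \sqrt{33027}$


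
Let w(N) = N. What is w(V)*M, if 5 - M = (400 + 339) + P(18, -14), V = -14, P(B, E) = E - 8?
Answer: 9968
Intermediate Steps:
P(B, E) = -8 + E
M = -712 (M = 5 - ((400 + 339) + (-8 - 14)) = 5 - (739 - 22) = 5 - 1*717 = 5 - 717 = -712)
w(V)*M = -14*(-712) = 9968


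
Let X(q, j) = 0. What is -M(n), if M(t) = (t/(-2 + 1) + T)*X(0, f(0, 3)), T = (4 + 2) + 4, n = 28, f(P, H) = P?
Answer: 0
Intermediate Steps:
T = 10 (T = 6 + 4 = 10)
M(t) = 0 (M(t) = (t/(-2 + 1) + 10)*0 = (t/(-1) + 10)*0 = (-t + 10)*0 = (10 - t)*0 = 0)
-M(n) = -1*0 = 0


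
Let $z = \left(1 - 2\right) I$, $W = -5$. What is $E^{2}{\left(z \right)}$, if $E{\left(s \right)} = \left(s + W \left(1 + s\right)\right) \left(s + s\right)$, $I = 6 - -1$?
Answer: $103684$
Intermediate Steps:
$I = 7$ ($I = 6 + 1 = 7$)
$z = -7$ ($z = \left(1 - 2\right) 7 = \left(-1\right) 7 = -7$)
$E{\left(s \right)} = 2 s \left(-5 - 4 s\right)$ ($E{\left(s \right)} = \left(s - 5 \left(1 + s\right)\right) \left(s + s\right) = \left(s - \left(5 + 5 s\right)\right) 2 s = \left(-5 - 4 s\right) 2 s = 2 s \left(-5 - 4 s\right)$)
$E^{2}{\left(z \right)} = \left(\left(-2\right) \left(-7\right) \left(5 + 4 \left(-7\right)\right)\right)^{2} = \left(\left(-2\right) \left(-7\right) \left(5 - 28\right)\right)^{2} = \left(\left(-2\right) \left(-7\right) \left(-23\right)\right)^{2} = \left(-322\right)^{2} = 103684$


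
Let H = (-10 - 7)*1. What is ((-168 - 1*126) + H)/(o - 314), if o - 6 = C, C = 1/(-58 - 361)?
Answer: 130309/129053 ≈ 1.0097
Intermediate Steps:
C = -1/419 (C = 1/(-419) = -1/419 ≈ -0.0023866)
o = 2513/419 (o = 6 - 1/419 = 2513/419 ≈ 5.9976)
H = -17 (H = -17*1 = -17)
((-168 - 1*126) + H)/(o - 314) = ((-168 - 1*126) - 17)/(2513/419 - 314) = ((-168 - 126) - 17)/(-129053/419) = (-294 - 17)*(-419/129053) = -311*(-419/129053) = 130309/129053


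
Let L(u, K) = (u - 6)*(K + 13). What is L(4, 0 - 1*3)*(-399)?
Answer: 7980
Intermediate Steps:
L(u, K) = (-6 + u)*(13 + K)
L(4, 0 - 1*3)*(-399) = (-78 - 6*(0 - 1*3) + 13*4 + (0 - 1*3)*4)*(-399) = (-78 - 6*(0 - 3) + 52 + (0 - 3)*4)*(-399) = (-78 - 6*(-3) + 52 - 3*4)*(-399) = (-78 + 18 + 52 - 12)*(-399) = -20*(-399) = 7980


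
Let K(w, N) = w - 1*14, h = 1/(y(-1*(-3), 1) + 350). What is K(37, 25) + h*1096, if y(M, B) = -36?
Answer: 4159/157 ≈ 26.490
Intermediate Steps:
h = 1/314 (h = 1/(-36 + 350) = 1/314 ≈ 0.0031847)
K(w, N) = -14 + w (K(w, N) = w - 14 = -14 + w)
K(37, 25) + h*1096 = (-14 + 37) + (1/314)*1096 = 23 + 548/157 = 4159/157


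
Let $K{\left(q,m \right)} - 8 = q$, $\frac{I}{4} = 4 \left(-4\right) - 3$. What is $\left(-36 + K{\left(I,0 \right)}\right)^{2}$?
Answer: $10816$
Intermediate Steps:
$I = -76$ ($I = 4 \left(4 \left(-4\right) - 3\right) = 4 \left(-16 - 3\right) = 4 \left(-19\right) = -76$)
$K{\left(q,m \right)} = 8 + q$
$\left(-36 + K{\left(I,0 \right)}\right)^{2} = \left(-36 + \left(8 - 76\right)\right)^{2} = \left(-36 - 68\right)^{2} = \left(-104\right)^{2} = 10816$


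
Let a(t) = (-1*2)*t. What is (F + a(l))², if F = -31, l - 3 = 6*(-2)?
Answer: 169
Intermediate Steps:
l = -9 (l = 3 + 6*(-2) = 3 - 12 = -9)
a(t) = -2*t
(F + a(l))² = (-31 - 2*(-9))² = (-31 + 18)² = (-13)² = 169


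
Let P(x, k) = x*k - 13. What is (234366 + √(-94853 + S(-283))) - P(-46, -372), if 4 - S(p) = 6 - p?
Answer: 217267 + I*√95138 ≈ 2.1727e+5 + 308.44*I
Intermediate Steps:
S(p) = -2 + p (S(p) = 4 - (6 - p) = 4 + (-6 + p) = -2 + p)
P(x, k) = -13 + k*x (P(x, k) = k*x - 13 = -13 + k*x)
(234366 + √(-94853 + S(-283))) - P(-46, -372) = (234366 + √(-94853 + (-2 - 283))) - (-13 - 372*(-46)) = (234366 + √(-94853 - 285)) - (-13 + 17112) = (234366 + √(-95138)) - 1*17099 = (234366 + I*√95138) - 17099 = 217267 + I*√95138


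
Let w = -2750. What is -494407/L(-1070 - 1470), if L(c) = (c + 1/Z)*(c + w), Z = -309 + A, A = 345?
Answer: -8899326/241856155 ≈ -0.036796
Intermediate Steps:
Z = 36 (Z = -309 + 345 = 36)
L(c) = (-2750 + c)*(1/36 + c) (L(c) = (c + 1/36)*(c - 2750) = (c + 1/36)*(-2750 + c) = (1/36 + c)*(-2750 + c) = (-2750 + c)*(1/36 + c))
-494407/L(-1070 - 1470) = -494407/(-1375/18 + (-1070 - 1470)/36 + (-1070 - 1470)*(-2750 + (-1070 - 1470))) = -494407/(-1375/18 + (1/36)*(-2540) - 2540*(-2750 - 2540)) = -494407/(-1375/18 - 635/9 - 2540*(-5290)) = -494407/(-1375/18 - 635/9 + 13436600) = -494407/241856155/18 = -494407*18/241856155 = -8899326/241856155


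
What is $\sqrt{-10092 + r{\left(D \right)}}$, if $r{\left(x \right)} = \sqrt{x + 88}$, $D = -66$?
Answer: $\sqrt{-10092 + \sqrt{22}} \approx 100.44 i$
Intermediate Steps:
$r{\left(x \right)} = \sqrt{88 + x}$
$\sqrt{-10092 + r{\left(D \right)}} = \sqrt{-10092 + \sqrt{88 - 66}} = \sqrt{-10092 + \sqrt{22}}$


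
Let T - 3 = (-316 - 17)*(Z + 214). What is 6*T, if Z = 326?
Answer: -1078902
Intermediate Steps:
T = -179817 (T = 3 + (-316 - 17)*(326 + 214) = 3 - 333*540 = 3 - 179820 = -179817)
6*T = 6*(-179817) = -1078902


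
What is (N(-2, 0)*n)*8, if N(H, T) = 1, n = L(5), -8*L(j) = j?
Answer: -5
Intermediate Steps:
L(j) = -j/8
n = -5/8 (n = -⅛*5 = -5/8 ≈ -0.62500)
(N(-2, 0)*n)*8 = (1*(-5/8))*8 = -5/8*8 = -5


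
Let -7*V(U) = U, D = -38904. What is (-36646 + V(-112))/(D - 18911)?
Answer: 7326/11563 ≈ 0.63357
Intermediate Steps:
V(U) = -U/7
(-36646 + V(-112))/(D - 18911) = (-36646 - ⅐*(-112))/(-38904 - 18911) = (-36646 + 16)/(-57815) = -36630*(-1/57815) = 7326/11563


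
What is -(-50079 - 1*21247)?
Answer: 71326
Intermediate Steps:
-(-50079 - 1*21247) = -(-50079 - 21247) = -1*(-71326) = 71326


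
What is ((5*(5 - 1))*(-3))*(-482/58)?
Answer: 14460/29 ≈ 498.62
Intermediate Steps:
((5*(5 - 1))*(-3))*(-482/58) = ((5*4)*(-3))*(-482*1/58) = (20*(-3))*(-241/29) = -60*(-241/29) = 14460/29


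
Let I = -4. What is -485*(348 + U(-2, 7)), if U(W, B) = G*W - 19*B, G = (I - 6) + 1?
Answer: -113005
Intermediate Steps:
G = -9 (G = (-4 - 6) + 1 = -10 + 1 = -9)
U(W, B) = -19*B - 9*W (U(W, B) = -9*W - 19*B = -19*B - 9*W)
-485*(348 + U(-2, 7)) = -485*(348 + (-19*7 - 9*(-2))) = -485*(348 + (-133 + 18)) = -485*(348 - 115) = -485*233 = -113005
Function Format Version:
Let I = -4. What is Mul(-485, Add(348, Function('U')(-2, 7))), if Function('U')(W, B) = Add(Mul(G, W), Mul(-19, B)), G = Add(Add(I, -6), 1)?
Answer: -113005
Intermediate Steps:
G = -9 (G = Add(Add(-4, -6), 1) = Add(-10, 1) = -9)
Function('U')(W, B) = Add(Mul(-19, B), Mul(-9, W)) (Function('U')(W, B) = Add(Mul(-9, W), Mul(-19, B)) = Add(Mul(-19, B), Mul(-9, W)))
Mul(-485, Add(348, Function('U')(-2, 7))) = Mul(-485, Add(348, Add(Mul(-19, 7), Mul(-9, -2)))) = Mul(-485, Add(348, Add(-133, 18))) = Mul(-485, Add(348, -115)) = Mul(-485, 233) = -113005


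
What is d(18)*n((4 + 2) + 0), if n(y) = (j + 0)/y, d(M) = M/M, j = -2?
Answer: -⅓ ≈ -0.33333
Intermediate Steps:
d(M) = 1
n(y) = -2/y (n(y) = (-2 + 0)/y = -2/y)
d(18)*n((4 + 2) + 0) = 1*(-2/((4 + 2) + 0)) = 1*(-2/(6 + 0)) = 1*(-2/6) = 1*(-2*⅙) = 1*(-⅓) = -⅓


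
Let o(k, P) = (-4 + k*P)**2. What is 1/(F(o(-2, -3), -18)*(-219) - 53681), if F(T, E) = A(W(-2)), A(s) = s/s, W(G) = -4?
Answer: -1/53900 ≈ -1.8553e-5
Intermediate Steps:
o(k, P) = (-4 + P*k)**2
A(s) = 1
F(T, E) = 1
1/(F(o(-2, -3), -18)*(-219) - 53681) = 1/(1*(-219) - 53681) = 1/(-219 - 53681) = 1/(-53900) = -1/53900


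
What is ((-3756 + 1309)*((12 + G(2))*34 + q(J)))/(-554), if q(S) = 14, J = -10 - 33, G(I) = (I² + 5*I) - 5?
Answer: 890708/277 ≈ 3215.6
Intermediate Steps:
G(I) = -5 + I² + 5*I
J = -43
((-3756 + 1309)*((12 + G(2))*34 + q(J)))/(-554) = ((-3756 + 1309)*((12 + (-5 + 2² + 5*2))*34 + 14))/(-554) = -2447*((12 + (-5 + 4 + 10))*34 + 14)*(-1/554) = -2447*((12 + 9)*34 + 14)*(-1/554) = -2447*(21*34 + 14)*(-1/554) = -2447*(714 + 14)*(-1/554) = -2447*728*(-1/554) = -1781416*(-1/554) = 890708/277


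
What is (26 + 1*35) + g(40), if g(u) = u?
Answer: 101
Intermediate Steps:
(26 + 1*35) + g(40) = (26 + 1*35) + 40 = (26 + 35) + 40 = 61 + 40 = 101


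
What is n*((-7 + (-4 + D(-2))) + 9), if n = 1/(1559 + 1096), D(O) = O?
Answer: -4/2655 ≈ -0.0015066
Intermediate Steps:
n = 1/2655 ≈ 0.00037665
n*((-7 + (-4 + D(-2))) + 9) = ((-7 + (-4 - 2)) + 9)/2655 = ((-7 - 6) + 9)/2655 = (-13 + 9)/2655 = (1/2655)*(-4) = -4/2655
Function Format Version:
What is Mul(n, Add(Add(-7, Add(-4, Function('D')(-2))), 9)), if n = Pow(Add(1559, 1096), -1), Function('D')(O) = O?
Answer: Rational(-4, 2655) ≈ -0.0015066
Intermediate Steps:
n = Rational(1, 2655) (n = Pow(2655, -1) = Rational(1, 2655) ≈ 0.00037665)
Mul(n, Add(Add(-7, Add(-4, Function('D')(-2))), 9)) = Mul(Rational(1, 2655), Add(Add(-7, Add(-4, -2)), 9)) = Mul(Rational(1, 2655), Add(Add(-7, -6), 9)) = Mul(Rational(1, 2655), Add(-13, 9)) = Mul(Rational(1, 2655), -4) = Rational(-4, 2655)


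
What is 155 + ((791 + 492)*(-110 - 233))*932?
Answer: -410144153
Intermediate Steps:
155 + ((791 + 492)*(-110 - 233))*932 = 155 + (1283*(-343))*932 = 155 - 440069*932 = 155 - 410144308 = -410144153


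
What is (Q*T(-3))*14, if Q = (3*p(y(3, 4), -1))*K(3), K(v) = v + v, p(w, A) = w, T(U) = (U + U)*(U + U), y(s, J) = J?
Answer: 36288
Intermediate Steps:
T(U) = 4*U**2 (T(U) = (2*U)*(2*U) = 4*U**2)
K(v) = 2*v
Q = 72 (Q = (3*4)*(2*3) = 12*6 = 72)
(Q*T(-3))*14 = (72*(4*(-3)**2))*14 = (72*(4*9))*14 = (72*36)*14 = 2592*14 = 36288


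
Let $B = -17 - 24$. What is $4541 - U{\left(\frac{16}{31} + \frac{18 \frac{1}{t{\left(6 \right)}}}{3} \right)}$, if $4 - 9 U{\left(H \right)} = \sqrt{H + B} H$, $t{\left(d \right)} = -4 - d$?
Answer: $\frac{40865}{9} - \frac{52 i \sqrt{61690}}{216225} \approx 4540.6 - 0.059732 i$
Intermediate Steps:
$B = -41$ ($B = -17 - 24 = -41$)
$U{\left(H \right)} = \frac{4}{9} - \frac{H \sqrt{-41 + H}}{9}$ ($U{\left(H \right)} = \frac{4}{9} - \frac{\sqrt{H - 41} H}{9} = \frac{4}{9} - \frac{\sqrt{-41 + H} H}{9} = \frac{4}{9} - \frac{H \sqrt{-41 + H}}{9}$)
$4541 - U{\left(\frac{16}{31} + \frac{18 \frac{1}{t{\left(6 \right)}}}{3} \right)} = 4541 - \left(\frac{4}{9} - \frac{\left(\frac{16}{31} + \frac{18 \frac{1}{-4 - 6}}{3}\right) \sqrt{-41 + \left(\frac{16}{31} + \frac{18 \frac{1}{-4 - 6}}{3}\right)}}{9}\right) = 4541 - \left(\frac{4}{9} - \frac{\left(16 \cdot \frac{1}{31} + \frac{18}{-4 - 6} \cdot \frac{1}{3}\right) \sqrt{-41 + \left(16 \cdot \frac{1}{31} + \frac{18}{-4 - 6} \cdot \frac{1}{3}\right)}}{9}\right) = 4541 - \left(\frac{4}{9} - \frac{\left(\frac{16}{31} + \frac{18}{-10} \cdot \frac{1}{3}\right) \sqrt{-41 + \left(\frac{16}{31} + \frac{18}{-10} \cdot \frac{1}{3}\right)}}{9}\right) = 4541 - \left(\frac{4}{9} - \frac{\left(\frac{16}{31} + 18 \left(- \frac{1}{10}\right) \frac{1}{3}\right) \sqrt{-41 + \left(\frac{16}{31} + 18 \left(- \frac{1}{10}\right) \frac{1}{3}\right)}}{9}\right) = 4541 - \left(\frac{4}{9} - \frac{\left(\frac{16}{31} - \frac{3}{5}\right) \sqrt{-41 + \left(\frac{16}{31} - \frac{3}{5}\right)}}{9}\right) = 4541 - \left(\frac{4}{9} - - \frac{13 \sqrt{-41 - \frac{13}{155}}}{1395}\right) = 4541 - \left(\frac{4}{9} - - \frac{13 \sqrt{- \frac{6368}{155}}}{1395}\right) = 4541 - \left(\frac{4}{9} - - \frac{13 \frac{4 i \sqrt{61690}}{155}}{1395}\right) = 4541 - \left(\frac{4}{9} + \frac{52 i \sqrt{61690}}{216225}\right) = \frac{40865}{9} - \frac{52 i \sqrt{61690}}{216225}$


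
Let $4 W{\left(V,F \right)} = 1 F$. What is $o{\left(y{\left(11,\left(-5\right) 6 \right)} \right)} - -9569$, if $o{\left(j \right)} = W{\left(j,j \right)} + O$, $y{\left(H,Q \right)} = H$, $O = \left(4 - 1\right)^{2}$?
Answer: $\frac{38323}{4} \approx 9580.8$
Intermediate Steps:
$O = 9$ ($O = 3^{2} = 9$)
$W{\left(V,F \right)} = \frac{F}{4}$ ($W{\left(V,F \right)} = \frac{1 F}{4} = \frac{F}{4}$)
$o{\left(j \right)} = 9 + \frac{j}{4}$ ($o{\left(j \right)} = \frac{j}{4} + 9 = 9 + \frac{j}{4}$)
$o{\left(y{\left(11,\left(-5\right) 6 \right)} \right)} - -9569 = \left(9 + \frac{1}{4} \cdot 11\right) - -9569 = \left(9 + \frac{11}{4}\right) + 9569 = \frac{47}{4} + 9569 = \frac{38323}{4}$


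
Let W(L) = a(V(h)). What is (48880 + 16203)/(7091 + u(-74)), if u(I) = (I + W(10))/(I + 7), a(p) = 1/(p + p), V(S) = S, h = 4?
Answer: 34884488/3801367 ≈ 9.1768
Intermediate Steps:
a(p) = 1/(2*p)
W(L) = 1/8 (W(L) = (1/2)/4 = (1/2)*(1/4) = 1/8)
u(I) = (1/8 + I)/(7 + I) (u(I) = (I + 1/8)/(I + 7) = (1/8 + I)/(7 + I))
(48880 + 16203)/(7091 + u(-74)) = (48880 + 16203)/(7091 + (1/8 - 74)/(7 - 74)) = 65083/(7091 - 591/8/(-67)) = 65083/(7091 - 1/67*(-591/8)) = 65083/(7091 + 591/536) = 65083/(3801367/536) = 65083*(536/3801367) = 34884488/3801367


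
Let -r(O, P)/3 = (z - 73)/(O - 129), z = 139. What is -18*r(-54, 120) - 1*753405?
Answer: -45958893/61 ≈ -7.5342e+5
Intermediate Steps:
r(O, P) = -198/(-129 + O) (r(O, P) = -3*(139 - 73)/(O - 129) = -198/(-129 + O))
-18*r(-54, 120) - 1*753405 = -(-3564)/(-129 - 54) - 1*753405 = -(-3564)/(-183) - 753405 = -(-3564)*(-1)/183 - 753405 = -18*66/61 - 753405 = -1188/61 - 753405 = -45958893/61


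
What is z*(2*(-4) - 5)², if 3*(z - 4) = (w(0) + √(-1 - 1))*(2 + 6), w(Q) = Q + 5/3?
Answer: 12844/9 + 1352*I*√2/3 ≈ 1427.1 + 637.34*I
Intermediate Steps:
w(Q) = 5/3 + Q (w(Q) = Q + 5*(⅓) = Q + 5/3 = 5/3 + Q)
z = 76/9 + 8*I*√2/3 (z = 4 + (((5/3 + 0) + √(-1 - 1))*(2 + 6))/3 = 4 + ((5/3 + √(-2))*8)/3 = 4 + ((5/3 + I*√2)*8)/3 = 4 + (40/3 + 8*I*√2)/3 = 4 + (40/9 + 8*I*√2/3) = 76/9 + 8*I*√2/3 ≈ 8.4444 + 3.7712*I)
z*(2*(-4) - 5)² = (76/9 + 8*I*√2/3)*(2*(-4) - 5)² = (76/9 + 8*I*√2/3)*(-8 - 5)² = (76/9 + 8*I*√2/3)*(-13)² = (76/9 + 8*I*√2/3)*169 = 12844/9 + 1352*I*√2/3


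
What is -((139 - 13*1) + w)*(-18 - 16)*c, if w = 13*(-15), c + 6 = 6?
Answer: 0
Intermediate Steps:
c = 0 (c = -6 + 6 = 0)
w = -195
-((139 - 13*1) + w)*(-18 - 16)*c = -((139 - 13*1) - 195)*(-18 - 16)*0 = -((139 - 13) - 195)*(-34*0) = -(126 - 195)*0 = -(-69)*0 = -1*0 = 0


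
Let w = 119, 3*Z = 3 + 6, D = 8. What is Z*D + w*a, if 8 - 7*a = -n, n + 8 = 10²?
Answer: 1724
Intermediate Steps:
Z = 3 (Z = (3 + 6)/3 = (⅓)*9 = 3)
n = 92 (n = -8 + 10² = -8 + 100 = 92)
a = 100/7 (a = 8/7 - (-1)*92/7 = 8/7 - ⅐*(-92) = 8/7 + 92/7 = 100/7 ≈ 14.286)
Z*D + w*a = 3*8 + 119*(100/7) = 24 + 1700 = 1724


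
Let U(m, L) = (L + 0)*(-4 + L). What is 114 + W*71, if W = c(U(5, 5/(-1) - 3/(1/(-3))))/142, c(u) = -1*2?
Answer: 113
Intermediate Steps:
U(m, L) = L*(-4 + L)
c(u) = -2
W = -1/71 (W = -2/142 = -2*1/142 = -1/71 ≈ -0.014085)
114 + W*71 = 114 - 1/71*71 = 114 - 1 = 113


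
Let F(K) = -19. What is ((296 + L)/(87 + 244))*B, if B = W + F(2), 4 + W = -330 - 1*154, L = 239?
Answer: -271245/331 ≈ -819.47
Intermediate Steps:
W = -488 (W = -4 + (-330 - 1*154) = -4 + (-330 - 154) = -4 - 484 = -488)
B = -507 (B = -488 - 19 = -507)
((296 + L)/(87 + 244))*B = ((296 + 239)/(87 + 244))*(-507) = (535/331)*(-507) = -271245/331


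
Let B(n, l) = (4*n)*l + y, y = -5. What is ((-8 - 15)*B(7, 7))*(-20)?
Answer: 87860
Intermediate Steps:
B(n, l) = -5 + 4*l*n (B(n, l) = (4*n)*l - 5 = 4*l*n - 5 = -5 + 4*l*n)
((-8 - 15)*B(7, 7))*(-20) = ((-8 - 15)*(-5 + 4*7*7))*(-20) = -23*(-5 + 196)*(-20) = -23*191*(-20) = -4393*(-20) = 87860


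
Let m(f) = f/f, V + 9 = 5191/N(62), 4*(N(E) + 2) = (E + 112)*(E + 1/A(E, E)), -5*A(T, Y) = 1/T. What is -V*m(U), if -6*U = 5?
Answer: 102301/10790 ≈ 9.4811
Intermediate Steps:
U = -⅚ (U = -⅙*5 = -⅚ ≈ -0.83333)
A(T, Y) = -1/(5*T)
N(E) = -2 - E*(112 + E) (N(E) = -2 + ((E + 112)*(E + 1/(-1/(5*E))))/4 = -2 + ((112 + E)*(E - 5*E))/4 = -2 + ((112 + E)*(-4*E))/4 = -2 + (-4*E*(112 + E))/4 = -2 - E*(112 + E))
V = -102301/10790 (V = -9 + 5191/(-2 - 1*62² - 112*62) = -9 + 5191/(-2 - 1*3844 - 6944) = -9 + 5191/(-2 - 3844 - 6944) = -9 + 5191/(-10790) = -9 + 5191*(-1/10790) = -9 - 5191/10790 = -102301/10790 ≈ -9.4811)
m(f) = 1
-V*m(U) = -(-102301)/10790 = -1*(-102301/10790) = 102301/10790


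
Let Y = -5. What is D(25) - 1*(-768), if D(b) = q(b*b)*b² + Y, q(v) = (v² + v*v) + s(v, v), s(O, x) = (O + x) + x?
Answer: 489453888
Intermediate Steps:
s(O, x) = O + 2*x
q(v) = 2*v² + 3*v (q(v) = (v² + v*v) + (v + 2*v) = (v² + v²) + 3*v = 2*v² + 3*v)
D(b) = -5 + b⁴*(3 + 2*b²) (D(b) = ((b*b)*(3 + 2*(b*b)))*b² - 5 = (b²*(3 + 2*b²))*b² - 5 = b⁴*(3 + 2*b²) - 5 = -5 + b⁴*(3 + 2*b²))
D(25) - 1*(-768) = (-5 + 25⁴*(3 + 2*25²)) - 1*(-768) = (-5 + 390625*(3 + 2*625)) + 768 = (-5 + 390625*(3 + 1250)) + 768 = (-5 + 390625*1253) + 768 = (-5 + 489453125) + 768 = 489453120 + 768 = 489453888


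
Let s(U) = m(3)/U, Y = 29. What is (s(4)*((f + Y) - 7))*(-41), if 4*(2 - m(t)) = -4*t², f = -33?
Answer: 4961/4 ≈ 1240.3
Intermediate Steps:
m(t) = 2 + t² (m(t) = 2 - (-1)*t² = 2 + t²)
s(U) = 11/U (s(U) = (2 + 3²)/U = (2 + 9)/U = 11/U)
(s(4)*((f + Y) - 7))*(-41) = ((11/4)*((-33 + 29) - 7))*(-41) = ((11*(¼))*(-4 - 7))*(-41) = ((11/4)*(-11))*(-41) = -121/4*(-41) = 4961/4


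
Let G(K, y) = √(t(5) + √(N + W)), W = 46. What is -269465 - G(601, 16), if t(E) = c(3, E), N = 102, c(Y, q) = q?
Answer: -269465 - √(5 + 2*√37) ≈ -2.6947e+5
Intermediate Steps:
t(E) = E
G(K, y) = √(5 + 2*√37) (G(K, y) = √(5 + √(102 + 46)) = √(5 + √148) = √(5 + 2*√37))
-269465 - G(601, 16) = -269465 - √(5 + 2*√37)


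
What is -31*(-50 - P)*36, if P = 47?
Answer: 108252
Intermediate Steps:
-31*(-50 - P)*36 = -31*(-50 - 1*47)*36 = -31*(-50 - 47)*36 = -31*(-97)*36 = 3007*36 = 108252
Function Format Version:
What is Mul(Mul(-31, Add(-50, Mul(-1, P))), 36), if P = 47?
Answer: 108252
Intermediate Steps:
Mul(Mul(-31, Add(-50, Mul(-1, P))), 36) = Mul(Mul(-31, Add(-50, Mul(-1, 47))), 36) = Mul(Mul(-31, Add(-50, -47)), 36) = Mul(Mul(-31, -97), 36) = Mul(3007, 36) = 108252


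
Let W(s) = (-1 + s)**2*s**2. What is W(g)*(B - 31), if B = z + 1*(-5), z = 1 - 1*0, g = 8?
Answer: -109760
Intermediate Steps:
z = 1 (z = 1 + 0 = 1)
W(s) = s**2*(-1 + s)**2
B = -4 (B = 1 + 1*(-5) = 1 - 5 = -4)
W(g)*(B - 31) = (8**2*(-1 + 8)**2)*(-4 - 31) = (64*7**2)*(-35) = (64*49)*(-35) = 3136*(-35) = -109760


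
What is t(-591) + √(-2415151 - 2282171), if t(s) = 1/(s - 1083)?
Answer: -1/1674 + I*√4697322 ≈ -0.00059737 + 2167.3*I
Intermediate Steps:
t(s) = 1/(-1083 + s)
t(-591) + √(-2415151 - 2282171) = 1/(-1083 - 591) + √(-2415151 - 2282171) = 1/(-1674) + √(-4697322) = -1/1674 + I*√4697322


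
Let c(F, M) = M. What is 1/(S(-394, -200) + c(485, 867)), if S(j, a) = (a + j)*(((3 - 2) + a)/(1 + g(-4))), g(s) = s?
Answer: -1/38535 ≈ -2.5950e-5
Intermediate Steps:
S(j, a) = (-⅓ - a/3)*(a + j) (S(j, a) = (a + j)*(((3 - 2) + a)/(1 - 4)) = (a + j)*((1 + a)/(-3)) = (a + j)*((1 + a)*(-⅓)) = (a + j)*(-⅓ - a/3) = (-⅓ - a/3)*(a + j))
1/(S(-394, -200) + c(485, 867)) = 1/((-⅓*(-200) - ⅓*(-394) - ⅓*(-200)² - ⅓*(-200)*(-394)) + 867) = 1/((200/3 + 394/3 - ⅓*40000 - 78800/3) + 867) = 1/((200/3 + 394/3 - 40000/3 - 78800/3) + 867) = 1/(-39402 + 867) = 1/(-38535) = -1/38535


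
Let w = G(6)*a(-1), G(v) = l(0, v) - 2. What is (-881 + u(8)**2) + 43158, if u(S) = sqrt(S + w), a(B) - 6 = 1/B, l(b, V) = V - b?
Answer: 42305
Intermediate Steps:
G(v) = -2 + v (G(v) = (v - 1*0) - 2 = (v + 0) - 2 = v - 2 = -2 + v)
a(B) = 6 + 1/B
w = 20 (w = (-2 + 6)*(6 + 1/(-1)) = 4*(6 - 1) = 4*5 = 20)
u(S) = sqrt(20 + S) (u(S) = sqrt(S + 20) = sqrt(20 + S))
(-881 + u(8)**2) + 43158 = (-881 + (sqrt(20 + 8))**2) + 43158 = (-881 + (sqrt(28))**2) + 43158 = (-881 + (2*sqrt(7))**2) + 43158 = (-881 + 28) + 43158 = -853 + 43158 = 42305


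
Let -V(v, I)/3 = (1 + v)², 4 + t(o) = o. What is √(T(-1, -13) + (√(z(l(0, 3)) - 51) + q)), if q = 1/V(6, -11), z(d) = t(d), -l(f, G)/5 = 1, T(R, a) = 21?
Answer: √(9258 + 882*I*√15)/21 ≈ 4.6567 + 0.8317*I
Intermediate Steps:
t(o) = -4 + o
l(f, G) = -5 (l(f, G) = -5*1 = -5)
z(d) = -4 + d
V(v, I) = -3*(1 + v)²
q = -1/147 (q = 1/(-3*(1 + 6)²) = 1/(-3*7²) = 1/(-3*49) = 1/(-147) = -1/147 ≈ -0.0068027)
√(T(-1, -13) + (√(z(l(0, 3)) - 51) + q)) = √(21 + (√((-4 - 5) - 51) - 1/147)) = √(21 + (√(-9 - 51) - 1/147)) = √(21 + (√(-60) - 1/147)) = √(21 + (2*I*√15 - 1/147)) = √(21 + (-1/147 + 2*I*√15)) = √(3086/147 + 2*I*√15)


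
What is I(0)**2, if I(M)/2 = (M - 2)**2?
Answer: 64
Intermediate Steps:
I(M) = 2*(-2 + M)**2 (I(M) = 2*(M - 2)**2 = 2*(-2 + M)**2)
I(0)**2 = (2*(-2 + 0)**2)**2 = (2*(-2)**2)**2 = (2*4)**2 = 8**2 = 64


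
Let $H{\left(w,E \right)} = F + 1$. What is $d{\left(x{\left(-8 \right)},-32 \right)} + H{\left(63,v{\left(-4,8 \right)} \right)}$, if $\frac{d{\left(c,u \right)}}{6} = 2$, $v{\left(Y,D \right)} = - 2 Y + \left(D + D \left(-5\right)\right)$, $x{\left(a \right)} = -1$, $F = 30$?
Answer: $43$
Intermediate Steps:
$v{\left(Y,D \right)} = - 4 D - 2 Y$ ($v{\left(Y,D \right)} = - 2 Y + \left(D - 5 D\right) = - 2 Y - 4 D = - 4 D - 2 Y$)
$d{\left(c,u \right)} = 12$ ($d{\left(c,u \right)} = 6 \cdot 2 = 12$)
$H{\left(w,E \right)} = 31$ ($H{\left(w,E \right)} = 30 + 1 = 31$)
$d{\left(x{\left(-8 \right)},-32 \right)} + H{\left(63,v{\left(-4,8 \right)} \right)} = 12 + 31 = 43$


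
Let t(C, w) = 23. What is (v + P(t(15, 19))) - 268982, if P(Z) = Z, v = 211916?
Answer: -57043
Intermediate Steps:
(v + P(t(15, 19))) - 268982 = (211916 + 23) - 268982 = 211939 - 268982 = -57043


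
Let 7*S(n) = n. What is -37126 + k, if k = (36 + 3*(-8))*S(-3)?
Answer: -259918/7 ≈ -37131.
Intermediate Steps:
S(n) = n/7
k = -36/7 (k = (36 + 3*(-8))*((⅐)*(-3)) = (36 - 24)*(-3/7) = 12*(-3/7) = -36/7 ≈ -5.1429)
-37126 + k = -37126 - 36/7 = -259918/7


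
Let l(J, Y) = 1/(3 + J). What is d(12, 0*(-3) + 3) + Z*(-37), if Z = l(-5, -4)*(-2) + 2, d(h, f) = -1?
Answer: -112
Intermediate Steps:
Z = 3 (Z = -2/(3 - 5) + 2 = -2/(-2) + 2 = -1/2*(-2) + 2 = 1 + 2 = 3)
d(12, 0*(-3) + 3) + Z*(-37) = -1 + 3*(-37) = -1 - 111 = -112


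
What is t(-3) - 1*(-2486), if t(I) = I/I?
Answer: 2487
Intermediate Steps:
t(I) = 1
t(-3) - 1*(-2486) = 1 - 1*(-2486) = 1 + 2486 = 2487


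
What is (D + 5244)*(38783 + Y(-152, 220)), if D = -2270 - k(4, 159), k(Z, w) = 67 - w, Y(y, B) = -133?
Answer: 118500900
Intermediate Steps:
D = -2178 (D = -2270 - (67 - 1*159) = -2270 - (67 - 159) = -2270 - 1*(-92) = -2270 + 92 = -2178)
(D + 5244)*(38783 + Y(-152, 220)) = (-2178 + 5244)*(38783 - 133) = 3066*38650 = 118500900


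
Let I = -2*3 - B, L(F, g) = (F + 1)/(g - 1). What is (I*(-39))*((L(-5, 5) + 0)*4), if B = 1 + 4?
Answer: -1716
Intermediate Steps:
L(F, g) = (1 + F)/(-1 + g)
B = 5
I = -11 (I = -2*3 - 1*5 = -6 - 5 = -11)
(I*(-39))*((L(-5, 5) + 0)*4) = (-11*(-39))*(((1 - 5)/(-1 + 5) + 0)*4) = 429*((-4/4 + 0)*4) = 429*(((1/4)*(-4) + 0)*4) = 429*((-1 + 0)*4) = 429*(-1*4) = 429*(-4) = -1716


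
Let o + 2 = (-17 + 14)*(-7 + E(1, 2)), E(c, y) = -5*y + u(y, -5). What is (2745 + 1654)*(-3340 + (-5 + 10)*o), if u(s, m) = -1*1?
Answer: -13548920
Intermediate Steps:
u(s, m) = -1
E(c, y) = -1 - 5*y (E(c, y) = -5*y - 1 = -1 - 5*y)
o = 52 (o = -2 + (-17 + 14)*(-7 + (-1 - 5*2)) = -2 - 3*(-7 + (-1 - 10)) = -2 - 3*(-7 - 11) = -2 - 3*(-18) = -2 + 54 = 52)
(2745 + 1654)*(-3340 + (-5 + 10)*o) = (2745 + 1654)*(-3340 + (-5 + 10)*52) = 4399*(-3340 + 5*52) = 4399*(-3340 + 260) = 4399*(-3080) = -13548920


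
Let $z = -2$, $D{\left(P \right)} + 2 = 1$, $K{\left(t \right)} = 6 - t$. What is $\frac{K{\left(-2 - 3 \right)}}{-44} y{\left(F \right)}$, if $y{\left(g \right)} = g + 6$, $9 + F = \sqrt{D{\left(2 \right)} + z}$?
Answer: $\frac{3}{4} - \frac{i \sqrt{3}}{4} \approx 0.75 - 0.43301 i$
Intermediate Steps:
$D{\left(P \right)} = -1$ ($D{\left(P \right)} = -2 + 1 = -1$)
$F = -9 + i \sqrt{3}$ ($F = -9 + \sqrt{-1 - 2} = -9 + \sqrt{-3} = -9 + i \sqrt{3} \approx -9.0 + 1.732 i$)
$y{\left(g \right)} = 6 + g$
$\frac{K{\left(-2 - 3 \right)}}{-44} y{\left(F \right)} = \frac{6 - \left(-2 - 3\right)}{-44} \left(6 - \left(9 - i \sqrt{3}\right)\right) = \left(6 - \left(-2 - 3\right)\right) \left(- \frac{1}{44}\right) \left(-3 + i \sqrt{3}\right) = \left(6 - -5\right) \left(- \frac{1}{44}\right) \left(-3 + i \sqrt{3}\right) = \left(6 + 5\right) \left(- \frac{1}{44}\right) \left(-3 + i \sqrt{3}\right) = 11 \left(- \frac{1}{44}\right) \left(-3 + i \sqrt{3}\right) = - \frac{-3 + i \sqrt{3}}{4} = \frac{3}{4} - \frac{i \sqrt{3}}{4}$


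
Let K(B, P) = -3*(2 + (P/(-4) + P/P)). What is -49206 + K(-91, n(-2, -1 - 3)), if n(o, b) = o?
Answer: -98433/2 ≈ -49217.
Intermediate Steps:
K(B, P) = -9 + 3*P/4 (K(B, P) = -3*(2 + (P*(-¼) + 1)) = -3*(2 + (-P/4 + 1)) = -3*(2 + (1 - P/4)) = -3*(3 - P/4) = -9 + 3*P/4)
-49206 + K(-91, n(-2, -1 - 3)) = -49206 + (-9 + (¾)*(-2)) = -49206 + (-9 - 3/2) = -49206 - 21/2 = -98433/2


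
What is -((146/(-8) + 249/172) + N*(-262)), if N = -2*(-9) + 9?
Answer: 609809/86 ≈ 7090.8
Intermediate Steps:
N = 27 (N = 18 + 9 = 27)
-((146/(-8) + 249/172) + N*(-262)) = -((146/(-8) + 249/172) + 27*(-262)) = -((146*(-1/8) + 249*(1/172)) - 7074) = -((-73/4 + 249/172) - 7074) = -(-1445/86 - 7074) = -1*(-609809/86) = 609809/86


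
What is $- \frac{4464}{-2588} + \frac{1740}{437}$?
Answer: $\frac{1613472}{282739} \approx 5.7066$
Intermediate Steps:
$- \frac{4464}{-2588} + \frac{1740}{437} = \left(-4464\right) \left(- \frac{1}{2588}\right) + 1740 \cdot \frac{1}{437} = \frac{1116}{647} + \frac{1740}{437} = \frac{1613472}{282739}$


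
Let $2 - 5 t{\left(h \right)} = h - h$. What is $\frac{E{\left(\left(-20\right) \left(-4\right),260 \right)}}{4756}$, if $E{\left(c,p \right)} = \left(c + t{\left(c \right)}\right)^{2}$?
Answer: $\frac{40401}{29725} \approx 1.3592$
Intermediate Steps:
$t{\left(h \right)} = \frac{2}{5}$ ($t{\left(h \right)} = \frac{2}{5} - \frac{h - h}{5} = \frac{2}{5} - 0 = \frac{2}{5} + 0 = \frac{2}{5}$)
$E{\left(c,p \right)} = \left(\frac{2}{5} + c\right)^{2}$ ($E{\left(c,p \right)} = \left(c + \frac{2}{5}\right)^{2} = \left(\frac{2}{5} + c\right)^{2}$)
$\frac{E{\left(\left(-20\right) \left(-4\right),260 \right)}}{4756} = \frac{\frac{1}{25} \left(2 + 5 \left(\left(-20\right) \left(-4\right)\right)\right)^{2}}{4756} = \frac{\left(2 + 5 \cdot 80\right)^{2}}{25} \cdot \frac{1}{4756} = \frac{\left(2 + 400\right)^{2}}{25} \cdot \frac{1}{4756} = \frac{402^{2}}{25} \cdot \frac{1}{4756} = \frac{1}{25} \cdot 161604 \cdot \frac{1}{4756} = \frac{161604}{25} \cdot \frac{1}{4756} = \frac{40401}{29725}$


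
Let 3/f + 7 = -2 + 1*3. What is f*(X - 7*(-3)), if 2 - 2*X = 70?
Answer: 13/2 ≈ 6.5000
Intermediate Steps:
f = -1/2 (f = 3/(-7 + (-2 + 1*3)) = 3/(-7 + (-2 + 3)) = 3/(-7 + 1) = 3/(-6) = 3*(-1/6) = -1/2 ≈ -0.50000)
X = -34 (X = 1 - 1/2*70 = 1 - 35 = -34)
f*(X - 7*(-3)) = -(-34 - 7*(-3))/2 = -(-34 + 21)/2 = -1/2*(-13) = 13/2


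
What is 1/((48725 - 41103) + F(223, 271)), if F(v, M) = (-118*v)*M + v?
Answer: -1/7123249 ≈ -1.4039e-7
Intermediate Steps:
F(v, M) = v - 118*M*v (F(v, M) = -118*M*v + v = v - 118*M*v)
1/((48725 - 41103) + F(223, 271)) = 1/((48725 - 41103) + 223*(1 - 118*271)) = 1/(7622 + 223*(1 - 31978)) = 1/(7622 + 223*(-31977)) = 1/(7622 - 7130871) = 1/(-7123249) = -1/7123249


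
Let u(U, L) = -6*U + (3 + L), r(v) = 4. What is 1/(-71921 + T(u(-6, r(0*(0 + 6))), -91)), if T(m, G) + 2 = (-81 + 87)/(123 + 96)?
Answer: -73/5250377 ≈ -1.3904e-5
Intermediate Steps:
u(U, L) = 3 + L - 6*U
T(m, G) = -144/73 (T(m, G) = -2 + (-81 + 87)/(123 + 96) = -2 + 6/219 = -2 + 6*(1/219) = -2 + 2/73 = -144/73)
1/(-71921 + T(u(-6, r(0*(0 + 6))), -91)) = 1/(-71921 - 144/73) = 1/(-5250377/73) = -73/5250377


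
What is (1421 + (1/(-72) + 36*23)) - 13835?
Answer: -834193/72 ≈ -11586.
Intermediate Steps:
(1421 + (1/(-72) + 36*23)) - 13835 = (1421 + (-1/72 + 828)) - 13835 = (1421 + 59615/72) - 13835 = 161927/72 - 13835 = -834193/72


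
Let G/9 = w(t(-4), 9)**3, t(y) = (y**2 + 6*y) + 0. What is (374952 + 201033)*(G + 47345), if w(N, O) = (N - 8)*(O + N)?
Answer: 6036898785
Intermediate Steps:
t(y) = y**2 + 6*y
w(N, O) = (-8 + N)*(N + O)
G = -36864 (G = 9*((-4*(6 - 4))**2 - (-32)*(6 - 4) - 8*9 - 4*(6 - 4)*9)**3 = 9*((-4*2)**2 - (-32)*2 - 72 - 4*2*9)**3 = 9*((-8)**2 - 8*(-8) - 72 - 8*9)**3 = 9*(64 + 64 - 72 - 72)**3 = 9*(-16)**3 = 9*(-4096) = -36864)
(374952 + 201033)*(G + 47345) = (374952 + 201033)*(-36864 + 47345) = 575985*10481 = 6036898785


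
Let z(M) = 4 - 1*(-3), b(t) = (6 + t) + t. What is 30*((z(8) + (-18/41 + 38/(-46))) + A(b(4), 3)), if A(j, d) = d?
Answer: 247110/943 ≈ 262.05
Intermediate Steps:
b(t) = 6 + 2*t
z(M) = 7 (z(M) = 4 + 3 = 7)
30*((z(8) + (-18/41 + 38/(-46))) + A(b(4), 3)) = 30*((7 + (-18/41 + 38/(-46))) + 3) = 30*((7 + (-18*1/41 + 38*(-1/46))) + 3) = 30*((7 + (-18/41 - 19/23)) + 3) = 30*((7 - 1193/943) + 3) = 30*(5408/943 + 3) = 30*(8237/943) = 247110/943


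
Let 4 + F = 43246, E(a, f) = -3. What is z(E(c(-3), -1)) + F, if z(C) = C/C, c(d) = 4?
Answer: 43243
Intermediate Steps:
z(C) = 1
F = 43242 (F = -4 + 43246 = 43242)
z(E(c(-3), -1)) + F = 1 + 43242 = 43243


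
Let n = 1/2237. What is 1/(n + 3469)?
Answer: 2237/7760154 ≈ 0.00028827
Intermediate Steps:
n = 1/2237 ≈ 0.00044703
1/(n + 3469) = 1/(1/2237 + 3469) = 1/(7760154/2237) = 2237/7760154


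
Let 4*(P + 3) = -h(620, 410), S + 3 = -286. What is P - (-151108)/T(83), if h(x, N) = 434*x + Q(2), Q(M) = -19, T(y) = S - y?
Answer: -25174897/372 ≈ -67675.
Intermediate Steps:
S = -289 (S = -3 - 286 = -289)
T(y) = -289 - y
h(x, N) = -19 + 434*x (h(x, N) = 434*x - 19 = -19 + 434*x)
P = -269073/4 (P = -3 + (-(-19 + 434*620))/4 = -3 + (-(-19 + 269080))/4 = -3 + (-1*269061)/4 = -3 + (1/4)*(-269061) = -3 - 269061/4 = -269073/4 ≈ -67268.)
P - (-151108)/T(83) = -269073/4 - (-151108)/(-289 - 1*83) = -269073/4 - (-151108)/(-289 - 83) = -269073/4 - (-151108)/(-372) = -269073/4 - (-151108)*(-1)/372 = -269073/4 - 1*37777/93 = -269073/4 - 37777/93 = -25174897/372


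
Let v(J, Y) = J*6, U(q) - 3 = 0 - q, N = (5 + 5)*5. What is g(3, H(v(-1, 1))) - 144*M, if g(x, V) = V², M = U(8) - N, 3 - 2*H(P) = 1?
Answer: 7921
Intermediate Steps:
N = 50 (N = 10*5 = 50)
U(q) = 3 - q (U(q) = 3 + (0 - q) = 3 - q)
v(J, Y) = 6*J
H(P) = 1 (H(P) = 3/2 - ½*1 = 3/2 - ½ = 1)
M = -55 (M = (3 - 1*8) - 1*50 = (3 - 8) - 50 = -5 - 50 = -55)
g(3, H(v(-1, 1))) - 144*M = 1² - 144*(-55) = 1 + 7920 = 7921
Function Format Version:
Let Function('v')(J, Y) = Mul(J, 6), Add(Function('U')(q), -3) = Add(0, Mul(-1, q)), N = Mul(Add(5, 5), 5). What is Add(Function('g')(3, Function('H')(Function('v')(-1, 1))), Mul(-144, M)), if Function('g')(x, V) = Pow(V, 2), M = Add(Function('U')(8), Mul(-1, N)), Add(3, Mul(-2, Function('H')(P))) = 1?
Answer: 7921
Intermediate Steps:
N = 50 (N = Mul(10, 5) = 50)
Function('U')(q) = Add(3, Mul(-1, q)) (Function('U')(q) = Add(3, Add(0, Mul(-1, q))) = Add(3, Mul(-1, q)))
Function('v')(J, Y) = Mul(6, J)
Function('H')(P) = 1 (Function('H')(P) = Add(Rational(3, 2), Mul(Rational(-1, 2), 1)) = Add(Rational(3, 2), Rational(-1, 2)) = 1)
M = -55 (M = Add(Add(3, Mul(-1, 8)), Mul(-1, 50)) = Add(Add(3, -8), -50) = Add(-5, -50) = -55)
Add(Function('g')(3, Function('H')(Function('v')(-1, 1))), Mul(-144, M)) = Add(Pow(1, 2), Mul(-144, -55)) = Add(1, 7920) = 7921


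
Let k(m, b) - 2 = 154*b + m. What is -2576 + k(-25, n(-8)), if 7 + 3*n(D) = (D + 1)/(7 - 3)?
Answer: -18289/6 ≈ -3048.2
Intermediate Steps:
n(D) = -9/4 + D/12 (n(D) = -7/3 + ((D + 1)/(7 - 3))/3 = -7/3 + ((1 + D)/4)/3 = -7/3 + ((1 + D)*(1/4))/3 = -7/3 + (1/4 + D/4)/3 = -7/3 + (1/12 + D/12) = -9/4 + D/12)
k(m, b) = 2 + m + 154*b (k(m, b) = 2 + (154*b + m) = 2 + (m + 154*b) = 2 + m + 154*b)
-2576 + k(-25, n(-8)) = -2576 + (2 - 25 + 154*(-9/4 + (1/12)*(-8))) = -2576 + (2 - 25 + 154*(-9/4 - 2/3)) = -2576 + (2 - 25 + 154*(-35/12)) = -2576 + (2 - 25 - 2695/6) = -2576 - 2833/6 = -18289/6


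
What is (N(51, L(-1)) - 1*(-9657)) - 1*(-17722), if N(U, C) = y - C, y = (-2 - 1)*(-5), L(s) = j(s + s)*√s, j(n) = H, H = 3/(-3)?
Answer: 27394 + I ≈ 27394.0 + 1.0*I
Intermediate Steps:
H = -1 (H = 3*(-⅓) = -1)
j(n) = -1
L(s) = -√s
y = 15 (y = -3*(-5) = 15)
N(U, C) = 15 - C
(N(51, L(-1)) - 1*(-9657)) - 1*(-17722) = ((15 - (-1)*√(-1)) - 1*(-9657)) - 1*(-17722) = ((15 - (-1)*I) + 9657) + 17722 = ((15 + I) + 9657) + 17722 = (9672 + I) + 17722 = 27394 + I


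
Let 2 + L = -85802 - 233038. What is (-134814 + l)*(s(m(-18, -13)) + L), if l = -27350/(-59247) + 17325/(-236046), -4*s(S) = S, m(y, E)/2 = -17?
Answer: 400746226315197988427/9323344908 ≈ 4.2983e+10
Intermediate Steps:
L = -318842 (L = -2 + (-85802 - 233038) = -2 - 318840 = -318842)
m(y, E) = -34 (m(y, E) = 2*(-17) = -34)
s(S) = -S/4
l = 1809801275/4661672454 (l = -27350*(-1/59247) + 17325*(-1/236046) = 27350/59247 - 5775/78682 = 1809801275/4661672454 ≈ 0.38823)
(-134814 + l)*(s(m(-18, -13)) + L) = (-134814 + 1809801275/4661672454)*(-¼*(-34) - 318842) = -628456900412281*(17/2 - 318842)/4661672454 = -628456900412281/4661672454*(-637667/2) = 400746226315197988427/9323344908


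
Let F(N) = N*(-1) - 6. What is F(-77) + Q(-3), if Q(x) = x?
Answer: 68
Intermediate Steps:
F(N) = -6 - N (F(N) = -N - 6 = -6 - N)
F(-77) + Q(-3) = (-6 - 1*(-77)) - 3 = (-6 + 77) - 3 = 71 - 3 = 68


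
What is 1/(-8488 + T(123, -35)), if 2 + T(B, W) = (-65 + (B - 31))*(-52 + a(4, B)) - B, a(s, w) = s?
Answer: -1/9909 ≈ -0.00010092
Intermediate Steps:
T(B, W) = 4606 - 49*B (T(B, W) = -2 + ((-65 + (B - 31))*(-52 + 4) - B) = -2 + ((-65 + (-31 + B))*(-48) - B) = -2 + ((-96 + B)*(-48) - B) = -2 + ((4608 - 48*B) - B) = -2 + (4608 - 49*B) = 4606 - 49*B)
1/(-8488 + T(123, -35)) = 1/(-8488 + (4606 - 49*123)) = 1/(-8488 + (4606 - 6027)) = 1/(-8488 - 1421) = 1/(-9909) = -1/9909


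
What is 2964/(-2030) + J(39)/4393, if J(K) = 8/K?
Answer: -253898494/173896905 ≈ -1.4601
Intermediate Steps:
2964/(-2030) + J(39)/4393 = 2964/(-2030) + (8/39)/4393 = 2964*(-1/2030) + (8*(1/39))*(1/4393) = -1482/1015 + (8/39)*(1/4393) = -1482/1015 + 8/171327 = -253898494/173896905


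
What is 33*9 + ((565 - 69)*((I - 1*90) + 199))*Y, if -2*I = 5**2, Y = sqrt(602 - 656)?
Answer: 297 + 143592*I*sqrt(6) ≈ 297.0 + 3.5173e+5*I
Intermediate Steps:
Y = 3*I*sqrt(6) (Y = sqrt(-54) = 3*I*sqrt(6) ≈ 7.3485*I)
I = -25/2 (I = -1/2*5**2 = -1/2*25 = -25/2 ≈ -12.500)
33*9 + ((565 - 69)*((I - 1*90) + 199))*Y = 33*9 + ((565 - 69)*((-25/2 - 1*90) + 199))*(3*I*sqrt(6)) = 297 + (496*((-25/2 - 90) + 199))*(3*I*sqrt(6)) = 297 + (496*(-205/2 + 199))*(3*I*sqrt(6)) = 297 + (496*(193/2))*(3*I*sqrt(6)) = 297 + 47864*(3*I*sqrt(6)) = 297 + 143592*I*sqrt(6)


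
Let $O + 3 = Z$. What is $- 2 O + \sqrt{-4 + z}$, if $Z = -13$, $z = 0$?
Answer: $32 + 2 i \approx 32.0 + 2.0 i$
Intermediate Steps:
$O = -16$ ($O = -3 - 13 = -16$)
$- 2 O + \sqrt{-4 + z} = \left(-2\right) \left(-16\right) + \sqrt{-4 + 0} = 32 + \sqrt{-4} = 32 + 2 i$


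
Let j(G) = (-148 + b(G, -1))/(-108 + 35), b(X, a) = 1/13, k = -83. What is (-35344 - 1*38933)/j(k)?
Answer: -23496291/641 ≈ -36656.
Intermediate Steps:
b(X, a) = 1/13
j(G) = 1923/949 (j(G) = (-148 + 1/13)/(-108 + 35) = -1923/13/(-73) = -1923/13*(-1/73) = 1923/949)
(-35344 - 1*38933)/j(k) = (-35344 - 1*38933)/(1923/949) = (-35344 - 38933)*(949/1923) = -74277*949/1923 = -23496291/641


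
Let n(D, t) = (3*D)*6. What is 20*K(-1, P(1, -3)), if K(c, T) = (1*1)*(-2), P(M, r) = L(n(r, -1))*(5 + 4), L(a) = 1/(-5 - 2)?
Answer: -40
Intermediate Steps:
n(D, t) = 18*D
L(a) = -⅐ (L(a) = 1/(-7) = -⅐)
P(M, r) = -9/7 (P(M, r) = -(5 + 4)/7 = -⅐*9 = -9/7)
K(c, T) = -2 (K(c, T) = 1*(-2) = -2)
20*K(-1, P(1, -3)) = 20*(-2) = -40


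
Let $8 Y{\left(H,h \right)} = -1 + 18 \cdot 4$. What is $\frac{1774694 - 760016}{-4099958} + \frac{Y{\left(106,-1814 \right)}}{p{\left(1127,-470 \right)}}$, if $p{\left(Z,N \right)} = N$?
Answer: $- \frac{2053143149}{7707921040} \approx -0.26637$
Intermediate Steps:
$Y{\left(H,h \right)} = \frac{71}{8}$ ($Y{\left(H,h \right)} = \frac{-1 + 18 \cdot 4}{8} = \frac{-1 + 72}{8} = \frac{1}{8} \cdot 71 = \frac{71}{8}$)
$\frac{1774694 - 760016}{-4099958} + \frac{Y{\left(106,-1814 \right)}}{p{\left(1127,-470 \right)}} = \frac{1774694 - 760016}{-4099958} + \frac{71}{8 \left(-470\right)} = 1014678 \left(- \frac{1}{4099958}\right) + \frac{71}{8} \left(- \frac{1}{470}\right) = - \frac{507339}{2049979} - \frac{71}{3760} = - \frac{2053143149}{7707921040}$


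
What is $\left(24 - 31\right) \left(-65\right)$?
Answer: $455$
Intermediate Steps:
$\left(24 - 31\right) \left(-65\right) = \left(-7\right) \left(-65\right) = 455$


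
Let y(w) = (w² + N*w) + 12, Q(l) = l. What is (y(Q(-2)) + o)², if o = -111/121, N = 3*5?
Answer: 3258025/14641 ≈ 222.53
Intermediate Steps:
N = 15
y(w) = 12 + w² + 15*w (y(w) = (w² + 15*w) + 12 = 12 + w² + 15*w)
o = -111/121 (o = -111*1/121 = -111/121 ≈ -0.91736)
(y(Q(-2)) + o)² = ((12 + (-2)² + 15*(-2)) - 111/121)² = ((12 + 4 - 30) - 111/121)² = (-14 - 111/121)² = (-1805/121)² = 3258025/14641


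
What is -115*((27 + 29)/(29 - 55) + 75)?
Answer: -108905/13 ≈ -8377.3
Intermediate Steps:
-115*((27 + 29)/(29 - 55) + 75) = -115*(56/(-26) + 75) = -115*(56*(-1/26) + 75) = -115*(-28/13 + 75) = -115*947/13 = -108905/13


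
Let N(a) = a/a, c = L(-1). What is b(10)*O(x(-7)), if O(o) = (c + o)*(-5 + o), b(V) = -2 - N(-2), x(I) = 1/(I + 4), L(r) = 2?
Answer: 80/3 ≈ 26.667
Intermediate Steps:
x(I) = 1/(4 + I)
c = 2
N(a) = 1
b(V) = -3 (b(V) = -2 - 1*1 = -2 - 1 = -3)
O(o) = (-5 + o)*(2 + o) (O(o) = (2 + o)*(-5 + o) = (-5 + o)*(2 + o))
b(10)*O(x(-7)) = -3*(-10 + (1/(4 - 7))² - 3/(4 - 7)) = -3*(-10 + (1/(-3))² - 3/(-3)) = -3*(-10 + (-⅓)² - 3*(-⅓)) = -3*(-10 + ⅑ + 1) = -3*(-80/9) = 80/3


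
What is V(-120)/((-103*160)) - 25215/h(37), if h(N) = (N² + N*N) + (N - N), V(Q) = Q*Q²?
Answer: 26973255/282014 ≈ 95.645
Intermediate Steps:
V(Q) = Q³
h(N) = 2*N² (h(N) = (N² + N²) + 0 = 2*N² + 0 = 2*N²)
V(-120)/((-103*160)) - 25215/h(37) = (-120)³/((-103*160)) - 25215/(2*37²) = -1728000/(-16480) - 25215/(2*1369) = -1728000*(-1/16480) - 25215/2738 = 10800/103 - 25215*1/2738 = 10800/103 - 25215/2738 = 26973255/282014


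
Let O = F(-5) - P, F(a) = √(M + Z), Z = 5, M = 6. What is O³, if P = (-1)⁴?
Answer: -34 + 14*√11 ≈ 12.433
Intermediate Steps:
F(a) = √11 (F(a) = √(6 + 5) = √11)
P = 1
O = -1 + √11 (O = √11 - 1*1 = √11 - 1 = -1 + √11 ≈ 2.3166)
O³ = (-1 + √11)³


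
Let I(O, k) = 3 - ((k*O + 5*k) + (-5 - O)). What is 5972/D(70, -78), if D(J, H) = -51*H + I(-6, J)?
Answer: 2986/2025 ≈ 1.4746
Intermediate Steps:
I(O, k) = 8 + O - 5*k - O*k (I(O, k) = 3 - ((O*k + 5*k) + (-5 - O)) = 3 - ((5*k + O*k) + (-5 - O)) = 3 - (-5 - O + 5*k + O*k) = 3 + (5 + O - 5*k - O*k) = 8 + O - 5*k - O*k)
D(J, H) = 2 + J - 51*H (D(J, H) = -51*H + (8 - 6 - 5*J - 1*(-6)*J) = -51*H + (8 - 6 - 5*J + 6*J) = -51*H + (2 + J) = 2 + J - 51*H)
5972/D(70, -78) = 5972/(2 + 70 - 51*(-78)) = 5972/(2 + 70 + 3978) = 5972/4050 = 5972*(1/4050) = 2986/2025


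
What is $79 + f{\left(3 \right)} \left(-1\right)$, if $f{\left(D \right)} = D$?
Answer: $76$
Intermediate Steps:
$79 + f{\left(3 \right)} \left(-1\right) = 79 + 3 \left(-1\right) = 79 - 3 = 76$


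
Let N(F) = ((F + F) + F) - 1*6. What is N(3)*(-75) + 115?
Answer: -110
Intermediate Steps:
N(F) = -6 + 3*F (N(F) = (2*F + F) - 6 = 3*F - 6 = -6 + 3*F)
N(3)*(-75) + 115 = (-6 + 3*3)*(-75) + 115 = (-6 + 9)*(-75) + 115 = 3*(-75) + 115 = -225 + 115 = -110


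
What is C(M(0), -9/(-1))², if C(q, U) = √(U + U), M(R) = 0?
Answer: 18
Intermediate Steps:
C(q, U) = √2*√U (C(q, U) = √(2*U) = √2*√U)
C(M(0), -9/(-1))² = (√2*√(-9/(-1)))² = (√2*√(-9*(-1)))² = (√2*√9)² = (√2*3)² = (3*√2)² = 18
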